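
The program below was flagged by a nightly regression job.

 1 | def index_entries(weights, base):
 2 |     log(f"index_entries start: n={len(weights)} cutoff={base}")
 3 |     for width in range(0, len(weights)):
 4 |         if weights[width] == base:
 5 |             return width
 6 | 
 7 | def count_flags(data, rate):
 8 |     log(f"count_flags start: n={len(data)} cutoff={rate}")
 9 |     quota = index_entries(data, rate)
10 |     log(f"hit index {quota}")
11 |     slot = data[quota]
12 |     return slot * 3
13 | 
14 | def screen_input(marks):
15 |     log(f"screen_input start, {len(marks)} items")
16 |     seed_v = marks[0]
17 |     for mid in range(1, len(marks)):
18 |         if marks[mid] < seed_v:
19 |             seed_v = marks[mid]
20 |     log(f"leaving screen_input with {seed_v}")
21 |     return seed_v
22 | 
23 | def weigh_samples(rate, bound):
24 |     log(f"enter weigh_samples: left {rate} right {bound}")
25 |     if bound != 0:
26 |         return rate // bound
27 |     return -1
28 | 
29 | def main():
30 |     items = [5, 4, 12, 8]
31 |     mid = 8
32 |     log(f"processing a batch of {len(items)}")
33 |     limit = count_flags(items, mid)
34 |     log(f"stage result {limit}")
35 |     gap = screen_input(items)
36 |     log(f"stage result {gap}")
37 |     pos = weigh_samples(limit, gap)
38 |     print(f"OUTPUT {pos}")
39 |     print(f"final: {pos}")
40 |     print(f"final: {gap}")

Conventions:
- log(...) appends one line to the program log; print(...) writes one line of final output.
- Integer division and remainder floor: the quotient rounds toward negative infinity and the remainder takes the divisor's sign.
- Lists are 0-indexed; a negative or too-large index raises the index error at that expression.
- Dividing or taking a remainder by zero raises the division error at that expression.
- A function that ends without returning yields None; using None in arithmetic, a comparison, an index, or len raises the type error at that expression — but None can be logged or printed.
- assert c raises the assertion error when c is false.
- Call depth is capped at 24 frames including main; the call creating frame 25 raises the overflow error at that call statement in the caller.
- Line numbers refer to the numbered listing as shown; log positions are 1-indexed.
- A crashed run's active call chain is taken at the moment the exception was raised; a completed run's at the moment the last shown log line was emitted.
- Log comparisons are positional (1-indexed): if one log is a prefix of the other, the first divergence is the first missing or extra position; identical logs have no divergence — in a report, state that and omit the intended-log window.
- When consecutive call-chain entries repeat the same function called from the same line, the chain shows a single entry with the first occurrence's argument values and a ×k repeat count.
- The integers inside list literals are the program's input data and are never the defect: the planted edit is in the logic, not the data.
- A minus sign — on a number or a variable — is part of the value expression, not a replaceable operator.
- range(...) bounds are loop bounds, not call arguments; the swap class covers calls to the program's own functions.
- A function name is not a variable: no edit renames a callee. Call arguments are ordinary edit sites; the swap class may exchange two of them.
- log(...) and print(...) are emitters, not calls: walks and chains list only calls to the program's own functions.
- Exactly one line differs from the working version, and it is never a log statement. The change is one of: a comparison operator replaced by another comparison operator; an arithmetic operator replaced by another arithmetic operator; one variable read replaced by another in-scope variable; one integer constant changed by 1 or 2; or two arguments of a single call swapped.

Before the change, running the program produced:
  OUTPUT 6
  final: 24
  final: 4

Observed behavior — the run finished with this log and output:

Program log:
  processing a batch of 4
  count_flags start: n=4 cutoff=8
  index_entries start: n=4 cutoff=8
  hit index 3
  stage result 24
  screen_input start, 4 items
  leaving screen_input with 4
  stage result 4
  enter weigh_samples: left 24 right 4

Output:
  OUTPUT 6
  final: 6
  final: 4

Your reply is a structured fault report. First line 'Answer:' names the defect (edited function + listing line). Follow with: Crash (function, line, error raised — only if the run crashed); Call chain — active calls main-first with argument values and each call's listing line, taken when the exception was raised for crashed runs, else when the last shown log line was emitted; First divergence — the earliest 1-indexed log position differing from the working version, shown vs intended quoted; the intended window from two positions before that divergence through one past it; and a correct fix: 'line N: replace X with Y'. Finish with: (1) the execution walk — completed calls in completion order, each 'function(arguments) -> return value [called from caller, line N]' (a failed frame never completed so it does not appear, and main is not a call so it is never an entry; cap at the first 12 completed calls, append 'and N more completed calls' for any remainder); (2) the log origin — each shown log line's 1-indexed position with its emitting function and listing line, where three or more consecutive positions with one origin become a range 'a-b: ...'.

Answer: the defect is in main at line 39.
Core observation: The logs agree in full; only the final output differs.
Call chain: main -> weigh_samples(24, 4) (called at line 37).
First divergence: there is none — every log position agrees.
Execution walk:
  index_entries([5, 4, 12, 8], 8) -> 3  [called from count_flags, line 9]
  count_flags([5, 4, 12, 8], 8) -> 24  [called from main, line 33]
  screen_input([5, 4, 12, 8]) -> 4  [called from main, line 35]
  weigh_samples(24, 4) -> 6  [called from main, line 37]
Log line origins:
  1: from main, line 32
  2: from count_flags, line 8
  3: from index_entries, line 2
  4: from count_flags, line 10
  5: from main, line 34
  6: from screen_input, line 15
  7: from screen_input, line 20
  8: from main, line 36
  9: from weigh_samples, line 24
A correct fix: line 39: replace `pos` with `limit`.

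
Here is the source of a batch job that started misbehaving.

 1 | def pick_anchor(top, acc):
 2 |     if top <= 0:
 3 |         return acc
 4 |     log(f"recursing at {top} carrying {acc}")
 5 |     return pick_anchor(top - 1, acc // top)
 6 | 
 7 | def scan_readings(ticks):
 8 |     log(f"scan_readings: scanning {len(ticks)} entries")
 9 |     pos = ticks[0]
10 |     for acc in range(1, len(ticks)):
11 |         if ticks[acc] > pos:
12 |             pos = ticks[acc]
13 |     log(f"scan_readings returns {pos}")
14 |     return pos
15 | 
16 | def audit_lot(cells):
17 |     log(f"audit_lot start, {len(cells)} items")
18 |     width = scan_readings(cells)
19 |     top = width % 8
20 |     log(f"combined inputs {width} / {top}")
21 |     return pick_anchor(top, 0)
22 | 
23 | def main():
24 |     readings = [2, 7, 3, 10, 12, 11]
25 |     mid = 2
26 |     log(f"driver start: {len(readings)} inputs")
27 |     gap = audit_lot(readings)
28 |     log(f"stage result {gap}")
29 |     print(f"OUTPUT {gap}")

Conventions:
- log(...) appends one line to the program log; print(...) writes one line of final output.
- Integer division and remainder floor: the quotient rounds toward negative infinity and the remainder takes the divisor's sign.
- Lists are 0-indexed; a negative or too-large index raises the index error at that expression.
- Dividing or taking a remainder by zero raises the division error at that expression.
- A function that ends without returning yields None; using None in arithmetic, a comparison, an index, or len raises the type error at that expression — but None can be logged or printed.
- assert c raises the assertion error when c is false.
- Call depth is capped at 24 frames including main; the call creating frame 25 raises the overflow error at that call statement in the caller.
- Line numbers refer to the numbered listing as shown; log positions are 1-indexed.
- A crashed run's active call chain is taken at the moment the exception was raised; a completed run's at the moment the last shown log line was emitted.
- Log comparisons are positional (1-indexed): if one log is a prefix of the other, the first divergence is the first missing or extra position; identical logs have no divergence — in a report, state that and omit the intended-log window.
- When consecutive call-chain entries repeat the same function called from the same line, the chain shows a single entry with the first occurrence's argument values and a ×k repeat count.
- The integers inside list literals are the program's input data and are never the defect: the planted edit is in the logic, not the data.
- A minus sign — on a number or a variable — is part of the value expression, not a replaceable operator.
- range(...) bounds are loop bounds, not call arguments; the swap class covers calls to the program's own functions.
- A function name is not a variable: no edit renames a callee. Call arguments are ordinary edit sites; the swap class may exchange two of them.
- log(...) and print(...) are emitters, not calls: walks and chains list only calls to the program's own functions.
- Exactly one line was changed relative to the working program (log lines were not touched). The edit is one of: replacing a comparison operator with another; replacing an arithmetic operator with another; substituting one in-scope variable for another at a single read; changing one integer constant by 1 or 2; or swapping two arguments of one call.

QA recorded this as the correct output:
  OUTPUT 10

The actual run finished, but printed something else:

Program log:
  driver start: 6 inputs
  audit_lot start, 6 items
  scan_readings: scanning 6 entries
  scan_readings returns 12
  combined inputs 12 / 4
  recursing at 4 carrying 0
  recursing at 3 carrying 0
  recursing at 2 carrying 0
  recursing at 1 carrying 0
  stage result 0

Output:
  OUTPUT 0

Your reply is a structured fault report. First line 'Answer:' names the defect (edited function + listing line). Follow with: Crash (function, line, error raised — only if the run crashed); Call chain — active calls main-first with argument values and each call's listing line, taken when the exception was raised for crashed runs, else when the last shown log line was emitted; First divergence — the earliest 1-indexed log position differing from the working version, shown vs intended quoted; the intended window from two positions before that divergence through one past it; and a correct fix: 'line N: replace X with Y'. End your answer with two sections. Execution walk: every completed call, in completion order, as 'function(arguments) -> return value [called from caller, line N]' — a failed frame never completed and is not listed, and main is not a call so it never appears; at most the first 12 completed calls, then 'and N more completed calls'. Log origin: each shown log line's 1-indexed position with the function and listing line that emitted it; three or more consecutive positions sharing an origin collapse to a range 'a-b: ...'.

Answer: the defect is in pick_anchor at line 5.
Core observation: Log line 7 is where behavior first shows: 'recursing at 3 carrying 0' appears instead of 'recursing at 3 carrying 4'.
Call chain: main.
First divergence: position 7 — shown 'recursing at 3 carrying 0', intended 'recursing at 3 carrying 4'.
Intended log window:
  5: combined inputs 12 / 4
  6: recursing at 4 carrying 0
  7: recursing at 3 carrying 4
  8: recursing at 2 carrying 7
Execution walk:
  scan_readings([2, 7, 3, 10, 12, 11]) -> 12  [called from audit_lot, line 18]
  pick_anchor(0, 0) -> 0  [called from pick_anchor, line 5]
  pick_anchor(1, 0) -> 0  [called from pick_anchor, line 5]
  pick_anchor(2, 0) -> 0  [called from pick_anchor, line 5]
  pick_anchor(3, 0) -> 0  [called from pick_anchor, line 5]
  pick_anchor(4, 0) -> 0  [called from audit_lot, line 21]
  audit_lot([2, 7, 3, 10, 12, 11]) -> 0  [called from main, line 27]
Log origins:
  1: from main, line 26
  2: from audit_lot, line 17
  3: from scan_readings, line 8
  4: from scan_readings, line 13
  5: from audit_lot, line 20
  6-9: from pick_anchor, line 4
  10: from main, line 28
A correct fix: line 5: replace `//` with `+`.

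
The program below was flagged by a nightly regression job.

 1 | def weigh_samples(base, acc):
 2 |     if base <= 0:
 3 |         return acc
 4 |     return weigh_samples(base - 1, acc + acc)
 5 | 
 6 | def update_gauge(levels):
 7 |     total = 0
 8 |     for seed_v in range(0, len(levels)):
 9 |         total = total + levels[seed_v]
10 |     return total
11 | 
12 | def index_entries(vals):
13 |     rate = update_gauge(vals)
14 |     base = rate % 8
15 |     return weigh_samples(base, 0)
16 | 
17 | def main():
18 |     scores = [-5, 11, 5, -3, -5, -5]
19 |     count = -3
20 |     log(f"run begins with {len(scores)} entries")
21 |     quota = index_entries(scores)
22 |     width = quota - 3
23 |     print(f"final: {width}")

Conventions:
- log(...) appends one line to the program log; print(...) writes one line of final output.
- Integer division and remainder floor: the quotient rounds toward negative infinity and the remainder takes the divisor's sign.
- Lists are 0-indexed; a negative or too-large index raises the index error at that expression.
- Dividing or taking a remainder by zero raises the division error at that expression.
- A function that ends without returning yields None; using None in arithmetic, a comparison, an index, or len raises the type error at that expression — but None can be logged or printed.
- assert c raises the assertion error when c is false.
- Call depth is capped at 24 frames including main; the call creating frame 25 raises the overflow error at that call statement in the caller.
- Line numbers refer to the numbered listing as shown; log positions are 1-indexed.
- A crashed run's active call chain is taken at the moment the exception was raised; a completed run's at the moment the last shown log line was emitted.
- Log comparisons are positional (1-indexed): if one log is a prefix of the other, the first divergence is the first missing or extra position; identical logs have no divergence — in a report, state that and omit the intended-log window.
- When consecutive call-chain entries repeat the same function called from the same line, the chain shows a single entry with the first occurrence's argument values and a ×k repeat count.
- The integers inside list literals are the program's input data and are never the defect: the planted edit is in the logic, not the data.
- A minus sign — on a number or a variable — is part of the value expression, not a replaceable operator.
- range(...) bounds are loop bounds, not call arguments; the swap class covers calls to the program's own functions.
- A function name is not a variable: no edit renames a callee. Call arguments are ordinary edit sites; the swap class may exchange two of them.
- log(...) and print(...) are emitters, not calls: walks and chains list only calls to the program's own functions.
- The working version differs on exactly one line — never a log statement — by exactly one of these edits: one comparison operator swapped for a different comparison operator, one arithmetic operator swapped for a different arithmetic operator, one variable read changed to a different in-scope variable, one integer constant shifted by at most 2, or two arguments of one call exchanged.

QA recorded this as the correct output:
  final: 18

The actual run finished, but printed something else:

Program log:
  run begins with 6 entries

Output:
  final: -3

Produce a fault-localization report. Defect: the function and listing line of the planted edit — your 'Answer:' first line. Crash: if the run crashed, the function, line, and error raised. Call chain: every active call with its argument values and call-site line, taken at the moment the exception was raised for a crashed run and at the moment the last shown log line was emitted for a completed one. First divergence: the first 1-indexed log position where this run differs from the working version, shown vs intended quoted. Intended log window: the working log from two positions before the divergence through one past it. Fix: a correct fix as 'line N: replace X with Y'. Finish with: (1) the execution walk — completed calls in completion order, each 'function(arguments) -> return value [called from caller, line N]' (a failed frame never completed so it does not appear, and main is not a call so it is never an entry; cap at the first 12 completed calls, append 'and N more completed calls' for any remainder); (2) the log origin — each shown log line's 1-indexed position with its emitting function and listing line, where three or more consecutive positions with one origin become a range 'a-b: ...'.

Answer: the defect is in weigh_samples at line 4.
The tell: The two runs log identically and part ways only at the printed values.
Call chain: main.
First divergence: none — the logs agree in full.
Execution walk:
  update_gauge([-5, 11, 5, -3, -5, -5]) -> -2  [called from index_entries, line 13]
  weigh_samples(0, 0) -> 0  [called from weigh_samples, line 4]
  weigh_samples(1, 0) -> 0  [called from weigh_samples, line 4]
  weigh_samples(2, 0) -> 0  [called from weigh_samples, line 4]
  weigh_samples(3, 0) -> 0  [called from weigh_samples, line 4]
  weigh_samples(4, 0) -> 0  [called from weigh_samples, line 4]
  weigh_samples(5, 0) -> 0  [called from weigh_samples, line 4]
  weigh_samples(6, 0) -> 0  [called from index_entries, line 15]
  index_entries([-5, 11, 5, -3, -5, -5]) -> 0  [called from main, line 21]
Log origins:
  1: from main, line 20
A correct fix: line 4: replace `acc + acc` with `acc + base`.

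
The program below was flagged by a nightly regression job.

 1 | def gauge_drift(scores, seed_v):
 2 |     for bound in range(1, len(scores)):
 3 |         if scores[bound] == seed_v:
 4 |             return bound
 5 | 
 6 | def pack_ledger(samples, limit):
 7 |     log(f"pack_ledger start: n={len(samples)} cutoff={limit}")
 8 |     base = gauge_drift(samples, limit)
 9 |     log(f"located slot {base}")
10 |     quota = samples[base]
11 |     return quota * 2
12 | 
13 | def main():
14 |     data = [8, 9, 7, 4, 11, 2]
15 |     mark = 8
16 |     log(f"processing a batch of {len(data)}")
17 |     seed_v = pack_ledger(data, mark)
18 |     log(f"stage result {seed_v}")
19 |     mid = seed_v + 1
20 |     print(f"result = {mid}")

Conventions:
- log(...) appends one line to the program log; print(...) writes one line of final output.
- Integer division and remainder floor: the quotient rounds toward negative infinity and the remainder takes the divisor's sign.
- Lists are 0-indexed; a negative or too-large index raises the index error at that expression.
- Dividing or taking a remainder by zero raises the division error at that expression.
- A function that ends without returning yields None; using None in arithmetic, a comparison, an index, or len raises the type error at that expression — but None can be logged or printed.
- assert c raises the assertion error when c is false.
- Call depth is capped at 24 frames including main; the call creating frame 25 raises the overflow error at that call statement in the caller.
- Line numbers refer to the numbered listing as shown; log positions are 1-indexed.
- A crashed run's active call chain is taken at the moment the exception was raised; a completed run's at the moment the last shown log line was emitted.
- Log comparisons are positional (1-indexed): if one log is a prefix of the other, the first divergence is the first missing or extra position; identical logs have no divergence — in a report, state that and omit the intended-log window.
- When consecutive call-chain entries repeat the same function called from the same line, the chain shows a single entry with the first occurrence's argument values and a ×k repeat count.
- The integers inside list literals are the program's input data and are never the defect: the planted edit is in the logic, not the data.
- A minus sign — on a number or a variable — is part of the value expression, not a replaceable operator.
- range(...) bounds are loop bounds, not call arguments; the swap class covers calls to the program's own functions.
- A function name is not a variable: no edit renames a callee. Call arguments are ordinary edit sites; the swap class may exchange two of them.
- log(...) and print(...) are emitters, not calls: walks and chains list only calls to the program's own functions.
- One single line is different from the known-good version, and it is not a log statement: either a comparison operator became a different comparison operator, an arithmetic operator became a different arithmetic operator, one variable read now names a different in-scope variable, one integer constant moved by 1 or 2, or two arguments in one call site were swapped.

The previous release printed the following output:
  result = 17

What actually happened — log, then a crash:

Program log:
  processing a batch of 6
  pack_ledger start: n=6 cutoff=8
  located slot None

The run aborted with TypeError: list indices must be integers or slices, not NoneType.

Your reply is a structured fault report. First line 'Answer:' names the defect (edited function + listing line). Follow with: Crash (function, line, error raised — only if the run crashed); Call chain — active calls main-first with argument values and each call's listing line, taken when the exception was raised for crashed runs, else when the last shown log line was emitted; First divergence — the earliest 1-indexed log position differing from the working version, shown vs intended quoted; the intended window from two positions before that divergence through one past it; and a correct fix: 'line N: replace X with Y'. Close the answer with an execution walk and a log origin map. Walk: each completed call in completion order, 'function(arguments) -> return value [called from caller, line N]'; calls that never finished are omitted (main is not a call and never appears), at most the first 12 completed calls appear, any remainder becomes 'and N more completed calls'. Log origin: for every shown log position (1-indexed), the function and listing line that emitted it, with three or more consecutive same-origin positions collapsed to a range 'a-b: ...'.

Answer: the defect is in gauge_drift at line 2.
Key fact: Position 3 is the first bad log line: 'located slot None' should read 'located slot 0'.
Crash: pack_ledger, line 10, TypeError.
Call chain: main -> pack_ledger([8, 9, 7, 4, 11, 2], 8) (called at line 17).
First divergence: at position 3 the run shows 'located slot None' where the working version logs 'located slot 0'.
Intended log window:
  1: processing a batch of 6
  2: pack_ledger start: n=6 cutoff=8
  3: located slot 0
  4: stage result 16
Execution walk:
  gauge_drift([8, 9, 7, 4, 11, 2], 8) -> None  [called from pack_ledger, line 8]
Origin of each log line:
  1: from main, line 16
  2: from pack_ledger, line 7
  3: from pack_ledger, line 9
A correct fix: line 2: replace `1` with `0`.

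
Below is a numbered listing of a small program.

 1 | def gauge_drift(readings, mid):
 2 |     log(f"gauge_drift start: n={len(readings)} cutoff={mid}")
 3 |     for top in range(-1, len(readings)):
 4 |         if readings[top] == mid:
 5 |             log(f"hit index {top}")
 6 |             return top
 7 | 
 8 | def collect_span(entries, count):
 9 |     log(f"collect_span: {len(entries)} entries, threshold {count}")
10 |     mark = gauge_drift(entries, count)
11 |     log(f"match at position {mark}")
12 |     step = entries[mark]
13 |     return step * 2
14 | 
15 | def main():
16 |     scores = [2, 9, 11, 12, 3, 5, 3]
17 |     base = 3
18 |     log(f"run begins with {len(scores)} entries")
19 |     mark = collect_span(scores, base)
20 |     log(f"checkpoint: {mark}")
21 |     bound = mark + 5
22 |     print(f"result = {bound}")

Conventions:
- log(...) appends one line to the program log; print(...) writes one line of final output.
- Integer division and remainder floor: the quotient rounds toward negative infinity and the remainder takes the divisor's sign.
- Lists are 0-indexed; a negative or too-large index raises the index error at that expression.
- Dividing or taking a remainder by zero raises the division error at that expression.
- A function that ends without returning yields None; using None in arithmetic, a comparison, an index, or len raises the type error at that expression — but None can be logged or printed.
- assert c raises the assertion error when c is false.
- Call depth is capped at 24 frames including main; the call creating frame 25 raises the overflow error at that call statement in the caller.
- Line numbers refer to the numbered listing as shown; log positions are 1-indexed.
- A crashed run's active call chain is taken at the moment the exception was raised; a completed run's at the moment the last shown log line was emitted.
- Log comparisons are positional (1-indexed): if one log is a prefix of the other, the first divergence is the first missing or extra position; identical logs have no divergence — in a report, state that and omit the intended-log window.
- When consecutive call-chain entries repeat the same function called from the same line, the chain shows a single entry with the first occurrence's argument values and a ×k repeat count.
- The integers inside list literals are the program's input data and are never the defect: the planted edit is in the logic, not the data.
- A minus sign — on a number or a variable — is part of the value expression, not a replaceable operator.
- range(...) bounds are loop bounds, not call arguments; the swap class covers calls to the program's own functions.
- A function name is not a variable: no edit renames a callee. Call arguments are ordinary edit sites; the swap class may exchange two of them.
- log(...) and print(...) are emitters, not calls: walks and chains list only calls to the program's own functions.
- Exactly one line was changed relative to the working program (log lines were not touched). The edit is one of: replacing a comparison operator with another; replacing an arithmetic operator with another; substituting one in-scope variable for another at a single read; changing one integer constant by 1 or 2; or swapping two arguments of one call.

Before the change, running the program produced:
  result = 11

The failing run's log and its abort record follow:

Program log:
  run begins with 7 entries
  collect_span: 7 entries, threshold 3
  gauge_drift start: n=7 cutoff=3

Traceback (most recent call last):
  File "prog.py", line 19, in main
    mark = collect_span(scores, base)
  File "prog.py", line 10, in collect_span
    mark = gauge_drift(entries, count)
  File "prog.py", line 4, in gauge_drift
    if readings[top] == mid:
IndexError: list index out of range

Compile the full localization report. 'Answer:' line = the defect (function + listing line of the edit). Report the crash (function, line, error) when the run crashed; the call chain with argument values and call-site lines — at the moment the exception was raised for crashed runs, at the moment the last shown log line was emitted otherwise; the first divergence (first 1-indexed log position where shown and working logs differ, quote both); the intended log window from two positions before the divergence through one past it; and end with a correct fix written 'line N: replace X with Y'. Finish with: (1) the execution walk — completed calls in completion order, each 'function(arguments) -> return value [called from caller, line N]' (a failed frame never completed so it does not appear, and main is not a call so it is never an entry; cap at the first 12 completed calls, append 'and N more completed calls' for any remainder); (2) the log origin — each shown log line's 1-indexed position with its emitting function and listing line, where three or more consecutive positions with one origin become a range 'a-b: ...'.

Answer: the defect is in gauge_drift at line 3.
The tell: A complete run would log 'hit index 4' next, but this one stopped at 3 lines.
Crash: gauge_drift, line 4, IndexError.
Call chain: main -> collect_span([2, 9, 11, 12, 3, 5, 3], 3) (called at line 19) -> gauge_drift([2, 9, 11, 12, 3, 5, 3], 3) (called at line 10).
First divergence: position 4 — after 3 matching lines the faulty run goes silent; intended next line 'hit index 4'.
Intended log window:
  2: collect_span: 7 entries, threshold 3
  3: gauge_drift start: n=7 cutoff=3
  4: hit index 4
  5: match at position 4
Execution walk:
  (no call completed)
Log origins:
  1 — main, line 18
  2 — collect_span, line 9
  3 — gauge_drift, line 2
A correct fix: line 3: replace `-1` with `0`.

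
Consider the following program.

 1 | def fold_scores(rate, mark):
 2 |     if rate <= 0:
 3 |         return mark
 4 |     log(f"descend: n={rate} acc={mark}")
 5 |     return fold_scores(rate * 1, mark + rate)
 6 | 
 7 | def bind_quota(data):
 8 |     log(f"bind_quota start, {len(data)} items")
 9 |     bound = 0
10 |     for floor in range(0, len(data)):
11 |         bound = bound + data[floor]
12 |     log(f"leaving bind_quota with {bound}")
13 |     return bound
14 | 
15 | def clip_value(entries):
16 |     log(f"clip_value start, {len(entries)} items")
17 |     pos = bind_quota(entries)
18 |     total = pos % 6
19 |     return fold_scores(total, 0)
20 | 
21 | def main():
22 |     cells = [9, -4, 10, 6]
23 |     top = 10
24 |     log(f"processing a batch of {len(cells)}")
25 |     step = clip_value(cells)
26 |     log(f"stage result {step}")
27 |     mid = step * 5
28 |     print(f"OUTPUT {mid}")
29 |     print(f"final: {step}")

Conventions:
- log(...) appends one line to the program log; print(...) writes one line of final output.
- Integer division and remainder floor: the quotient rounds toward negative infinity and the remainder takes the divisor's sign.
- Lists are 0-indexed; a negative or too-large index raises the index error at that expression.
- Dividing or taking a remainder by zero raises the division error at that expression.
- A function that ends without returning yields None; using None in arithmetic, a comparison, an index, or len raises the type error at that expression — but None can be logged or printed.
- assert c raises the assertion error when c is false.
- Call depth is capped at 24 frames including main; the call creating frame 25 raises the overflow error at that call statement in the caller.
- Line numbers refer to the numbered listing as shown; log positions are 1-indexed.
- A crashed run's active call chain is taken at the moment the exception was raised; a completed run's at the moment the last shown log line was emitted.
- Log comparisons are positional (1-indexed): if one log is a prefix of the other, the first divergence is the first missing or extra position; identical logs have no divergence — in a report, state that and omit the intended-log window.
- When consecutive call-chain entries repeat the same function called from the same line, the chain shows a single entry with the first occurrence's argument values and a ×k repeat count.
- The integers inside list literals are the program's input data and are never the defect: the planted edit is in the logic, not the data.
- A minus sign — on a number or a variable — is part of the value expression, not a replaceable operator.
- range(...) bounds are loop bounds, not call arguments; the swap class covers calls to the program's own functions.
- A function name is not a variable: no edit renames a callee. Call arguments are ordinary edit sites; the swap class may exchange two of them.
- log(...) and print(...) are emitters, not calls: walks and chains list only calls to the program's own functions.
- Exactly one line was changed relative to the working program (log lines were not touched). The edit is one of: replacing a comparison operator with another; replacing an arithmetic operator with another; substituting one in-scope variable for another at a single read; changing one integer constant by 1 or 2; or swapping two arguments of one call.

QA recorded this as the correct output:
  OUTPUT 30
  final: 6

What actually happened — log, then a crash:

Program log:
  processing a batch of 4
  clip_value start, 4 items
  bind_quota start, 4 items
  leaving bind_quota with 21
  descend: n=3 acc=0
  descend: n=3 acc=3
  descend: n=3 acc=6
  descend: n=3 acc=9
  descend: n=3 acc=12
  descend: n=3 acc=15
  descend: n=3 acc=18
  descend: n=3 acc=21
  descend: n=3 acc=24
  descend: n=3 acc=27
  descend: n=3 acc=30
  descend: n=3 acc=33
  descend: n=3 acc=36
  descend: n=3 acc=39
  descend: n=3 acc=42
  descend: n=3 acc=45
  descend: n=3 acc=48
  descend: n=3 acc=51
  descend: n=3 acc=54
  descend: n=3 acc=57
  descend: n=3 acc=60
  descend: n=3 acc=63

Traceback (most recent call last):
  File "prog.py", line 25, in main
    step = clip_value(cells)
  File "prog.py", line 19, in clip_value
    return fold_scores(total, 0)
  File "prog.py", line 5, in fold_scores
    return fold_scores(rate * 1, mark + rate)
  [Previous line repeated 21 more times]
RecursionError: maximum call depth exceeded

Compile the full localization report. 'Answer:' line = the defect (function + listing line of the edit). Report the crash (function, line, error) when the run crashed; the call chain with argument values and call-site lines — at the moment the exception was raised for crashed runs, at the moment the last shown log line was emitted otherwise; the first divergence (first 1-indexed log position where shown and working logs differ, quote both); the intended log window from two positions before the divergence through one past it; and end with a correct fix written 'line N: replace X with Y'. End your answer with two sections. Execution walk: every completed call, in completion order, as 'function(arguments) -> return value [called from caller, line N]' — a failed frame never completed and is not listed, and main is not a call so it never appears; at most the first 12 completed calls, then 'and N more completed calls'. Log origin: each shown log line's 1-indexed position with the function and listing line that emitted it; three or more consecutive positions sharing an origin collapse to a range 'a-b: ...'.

Answer: the defect is in fold_scores at line 5.
The tell: The earliest visible damage is log position 6 — 'descend: n=3 acc=3' rather than the intended 'descend: n=2 acc=3'.
Crash: fold_scores, line 5, RecursionError.
Call chain: main -> clip_value([9, -4, 10, 6]) (called at line 25) -> fold_scores(3, 0) (called at line 19) -> fold_scores(3, 3) (called at line 5) ×21.
First divergence: position 6 — shown 'descend: n=3 acc=3', intended 'descend: n=2 acc=3'.
Intended log window:
  4: leaving bind_quota with 21
  5: descend: n=3 acc=0
  6: descend: n=2 acc=3
  7: descend: n=1 acc=5
Execution walk:
  bind_quota([9, -4, 10, 6]) -> 21  [called from clip_value, line 17]
Log origins:
  1: emitted by main (line 24)
  2: emitted by clip_value (line 16)
  3: emitted by bind_quota (line 8)
  4: emitted by bind_quota (line 12)
  5-26: emitted by fold_scores (line 4)
A correct fix: line 5: replace `*` with `-`.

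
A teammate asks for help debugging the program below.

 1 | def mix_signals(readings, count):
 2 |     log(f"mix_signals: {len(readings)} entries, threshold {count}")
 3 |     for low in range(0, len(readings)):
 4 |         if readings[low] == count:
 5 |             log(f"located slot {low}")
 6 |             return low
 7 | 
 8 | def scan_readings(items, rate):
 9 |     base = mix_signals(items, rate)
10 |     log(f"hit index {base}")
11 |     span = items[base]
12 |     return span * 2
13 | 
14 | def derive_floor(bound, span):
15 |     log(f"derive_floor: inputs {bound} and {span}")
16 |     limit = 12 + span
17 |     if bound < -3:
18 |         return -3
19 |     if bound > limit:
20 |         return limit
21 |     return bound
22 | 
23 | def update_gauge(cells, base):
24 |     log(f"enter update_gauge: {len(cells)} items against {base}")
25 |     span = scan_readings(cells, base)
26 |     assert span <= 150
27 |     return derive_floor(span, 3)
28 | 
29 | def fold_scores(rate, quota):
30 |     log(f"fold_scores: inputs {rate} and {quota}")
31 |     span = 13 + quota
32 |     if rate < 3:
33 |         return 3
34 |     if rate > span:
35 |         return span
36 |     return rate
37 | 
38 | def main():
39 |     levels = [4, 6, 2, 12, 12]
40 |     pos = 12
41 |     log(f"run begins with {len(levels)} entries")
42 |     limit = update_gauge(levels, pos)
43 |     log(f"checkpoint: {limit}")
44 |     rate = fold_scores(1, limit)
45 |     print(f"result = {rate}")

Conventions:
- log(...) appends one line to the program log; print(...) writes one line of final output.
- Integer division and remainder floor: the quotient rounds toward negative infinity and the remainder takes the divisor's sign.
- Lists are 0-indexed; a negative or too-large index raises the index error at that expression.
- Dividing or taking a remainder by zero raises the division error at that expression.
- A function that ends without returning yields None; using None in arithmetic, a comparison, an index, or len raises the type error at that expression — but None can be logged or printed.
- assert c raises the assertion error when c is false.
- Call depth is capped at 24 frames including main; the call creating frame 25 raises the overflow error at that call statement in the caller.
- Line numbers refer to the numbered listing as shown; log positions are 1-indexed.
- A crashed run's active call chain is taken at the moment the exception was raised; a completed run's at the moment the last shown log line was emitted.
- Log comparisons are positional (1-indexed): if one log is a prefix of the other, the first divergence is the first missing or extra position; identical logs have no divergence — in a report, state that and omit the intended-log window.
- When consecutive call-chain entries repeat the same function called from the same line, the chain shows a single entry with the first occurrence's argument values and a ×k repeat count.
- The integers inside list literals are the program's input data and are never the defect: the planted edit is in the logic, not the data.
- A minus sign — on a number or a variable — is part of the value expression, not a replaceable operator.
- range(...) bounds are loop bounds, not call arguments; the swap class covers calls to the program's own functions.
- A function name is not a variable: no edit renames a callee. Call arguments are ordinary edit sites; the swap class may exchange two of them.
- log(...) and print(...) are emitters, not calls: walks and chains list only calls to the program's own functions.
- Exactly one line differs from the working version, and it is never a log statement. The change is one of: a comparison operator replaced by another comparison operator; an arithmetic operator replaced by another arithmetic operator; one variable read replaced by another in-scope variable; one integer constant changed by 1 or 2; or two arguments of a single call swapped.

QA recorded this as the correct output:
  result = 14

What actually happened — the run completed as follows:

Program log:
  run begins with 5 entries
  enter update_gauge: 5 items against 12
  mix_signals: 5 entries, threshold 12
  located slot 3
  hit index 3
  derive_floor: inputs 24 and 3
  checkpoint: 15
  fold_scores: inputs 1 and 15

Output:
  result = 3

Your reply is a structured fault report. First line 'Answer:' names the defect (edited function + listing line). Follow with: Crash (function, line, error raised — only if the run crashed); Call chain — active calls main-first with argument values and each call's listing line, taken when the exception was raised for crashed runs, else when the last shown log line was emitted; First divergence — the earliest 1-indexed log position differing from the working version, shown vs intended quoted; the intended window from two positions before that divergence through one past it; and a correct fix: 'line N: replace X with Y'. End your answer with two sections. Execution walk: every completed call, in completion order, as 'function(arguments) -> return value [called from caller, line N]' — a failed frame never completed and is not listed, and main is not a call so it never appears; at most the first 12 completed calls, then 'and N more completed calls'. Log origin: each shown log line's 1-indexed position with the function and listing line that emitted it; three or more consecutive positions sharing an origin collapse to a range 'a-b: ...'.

Answer: the defect is in main at line 44.
Key observation: The earliest visible damage is log position 8 — 'fold_scores: inputs 1 and 15' rather than the intended 'fold_scores: inputs 15 and 1'.
Call chain: main -> fold_scores(1, 15) (called at line 44).
First divergence: position 8 — the shown line 'fold_scores: inputs 1 and 15' should read 'fold_scores: inputs 15 and 1'.
Intended log window:
  6: derive_floor: inputs 24 and 3
  7: checkpoint: 15
  8: fold_scores: inputs 15 and 1
Execution walk:
  mix_signals([4, 6, 2, 12, 12], 12) -> 3  [called from scan_readings, line 9]
  scan_readings([4, 6, 2, 12, 12], 12) -> 24  [called from update_gauge, line 25]
  derive_floor(24, 3) -> 15  [called from update_gauge, line 27]
  update_gauge([4, 6, 2, 12, 12], 12) -> 15  [called from main, line 42]
  fold_scores(1, 15) -> 3  [called from main, line 44]
Origin of each log line:
  1 — main, line 41
  2 — update_gauge, line 24
  3 — mix_signals, line 2
  4 — mix_signals, line 5
  5 — scan_readings, line 10
  6 — derive_floor, line 15
  7 — main, line 43
  8 — fold_scores, line 30
A correct fix: line 44: replace `fold_scores(1, limit)` with `fold_scores(limit, 1)`.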